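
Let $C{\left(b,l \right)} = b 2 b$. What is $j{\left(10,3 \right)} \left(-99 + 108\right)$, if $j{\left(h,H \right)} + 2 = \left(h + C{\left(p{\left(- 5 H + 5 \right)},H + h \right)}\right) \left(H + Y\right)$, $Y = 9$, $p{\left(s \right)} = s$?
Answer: $22662$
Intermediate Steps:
$C{\left(b,l \right)} = 2 b^{2}$ ($C{\left(b,l \right)} = 2 b b = 2 b^{2}$)
$j{\left(h,H \right)} = -2 + \left(9 + H\right) \left(h + 2 \left(5 - 5 H\right)^{2}\right)$ ($j{\left(h,H \right)} = -2 + \left(h + 2 \left(- 5 H + 5\right)^{2}\right) \left(H + 9\right) = -2 + \left(h + 2 \left(5 - 5 H\right)^{2}\right) \left(9 + H\right) = -2 + \left(9 + H\right) \left(h + 2 \left(5 - 5 H\right)^{2}\right)$)
$j{\left(10,3 \right)} \left(-99 + 108\right) = \left(448 - 2550 + 9 \cdot 10 + 50 \cdot 3^{3} + 350 \cdot 3^{2} + 3 \cdot 10\right) \left(-99 + 108\right) = \left(448 - 2550 + 90 + 50 \cdot 27 + 350 \cdot 9 + 30\right) 9 = \left(448 - 2550 + 90 + 1350 + 3150 + 30\right) 9 = 2518 \cdot 9 = 22662$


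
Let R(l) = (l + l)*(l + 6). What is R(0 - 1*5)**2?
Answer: 100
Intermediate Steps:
R(l) = 2*l*(6 + l) (R(l) = (2*l)*(6 + l) = 2*l*(6 + l))
R(0 - 1*5)**2 = (2*(0 - 1*5)*(6 + (0 - 1*5)))**2 = (2*(0 - 5)*(6 + (0 - 5)))**2 = (2*(-5)*(6 - 5))**2 = (2*(-5)*1)**2 = (-10)**2 = 100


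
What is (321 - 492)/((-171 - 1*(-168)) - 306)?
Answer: 57/103 ≈ 0.55340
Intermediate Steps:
(321 - 492)/((-171 - 1*(-168)) - 306) = -171/((-171 + 168) - 306) = -171/(-3 - 306) = -171/(-309) = -171*(-1/309) = 57/103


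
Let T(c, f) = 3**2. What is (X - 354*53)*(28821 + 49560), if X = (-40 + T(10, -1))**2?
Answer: -1395260181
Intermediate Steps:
T(c, f) = 9
X = 961 (X = (-40 + 9)**2 = (-31)**2 = 961)
(X - 354*53)*(28821 + 49560) = (961 - 354*53)*(28821 + 49560) = (961 - 18762)*78381 = -17801*78381 = -1395260181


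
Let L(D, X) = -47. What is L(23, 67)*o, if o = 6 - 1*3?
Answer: -141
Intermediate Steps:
o = 3 (o = 6 - 3 = 3)
L(23, 67)*o = -47*3 = -141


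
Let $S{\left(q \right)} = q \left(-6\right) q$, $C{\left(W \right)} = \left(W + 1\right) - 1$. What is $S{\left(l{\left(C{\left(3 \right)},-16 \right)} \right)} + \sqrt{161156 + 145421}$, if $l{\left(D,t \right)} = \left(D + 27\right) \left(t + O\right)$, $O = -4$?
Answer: $-2160000 + \sqrt{306577} \approx -2.1594 \cdot 10^{6}$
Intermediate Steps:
$C{\left(W \right)} = W$ ($C{\left(W \right)} = \left(1 + W\right) - 1 = W$)
$l{\left(D,t \right)} = \left(-4 + t\right) \left(27 + D\right)$ ($l{\left(D,t \right)} = \left(D + 27\right) \left(t - 4\right) = \left(27 + D\right) \left(-4 + t\right) = \left(-4 + t\right) \left(27 + D\right)$)
$S{\left(q \right)} = - 6 q^{2}$ ($S{\left(q \right)} = - 6 q q = - 6 q^{2}$)
$S{\left(l{\left(C{\left(3 \right)},-16 \right)} \right)} + \sqrt{161156 + 145421} = - 6 \left(-108 - 12 + 27 \left(-16\right) + 3 \left(-16\right)\right)^{2} + \sqrt{161156 + 145421} = - 6 \left(-108 - 12 - 432 - 48\right)^{2} + \sqrt{306577} = - 6 \left(-600\right)^{2} + \sqrt{306577} = \left(-6\right) 360000 + \sqrt{306577} = -2160000 + \sqrt{306577}$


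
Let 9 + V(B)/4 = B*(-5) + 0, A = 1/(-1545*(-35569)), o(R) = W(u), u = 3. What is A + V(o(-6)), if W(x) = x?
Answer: -5275594079/54954105 ≈ -96.000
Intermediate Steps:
o(R) = 3
A = 1/54954105 (A = -1/1545*(-1/35569) = 1/54954105 ≈ 1.8197e-8)
V(B) = -36 - 20*B (V(B) = -36 + 4*(B*(-5) + 0) = -36 + 4*(-5*B + 0) = -36 + 4*(-5*B) = -36 - 20*B)
A + V(o(-6)) = 1/54954105 + (-36 - 20*3) = 1/54954105 + (-36 - 60) = 1/54954105 - 96 = -5275594079/54954105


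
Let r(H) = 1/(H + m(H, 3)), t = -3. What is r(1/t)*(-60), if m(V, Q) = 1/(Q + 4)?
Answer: 315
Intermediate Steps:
m(V, Q) = 1/(4 + Q)
r(H) = 1/(⅐ + H) (r(H) = 1/(H + 1/(4 + 3)) = 1/(H + 1/7) = 1/(H + ⅐) = 1/(⅐ + H))
r(1/t)*(-60) = (7/(1 + 7/(-3)))*(-60) = (7/(1 + 7*(-⅓)))*(-60) = (7/(1 - 7/3))*(-60) = (7/(-4/3))*(-60) = (7*(-¾))*(-60) = -21/4*(-60) = 315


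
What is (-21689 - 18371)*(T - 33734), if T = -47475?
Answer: 3253232540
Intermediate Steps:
(-21689 - 18371)*(T - 33734) = (-21689 - 18371)*(-47475 - 33734) = -40060*(-81209) = 3253232540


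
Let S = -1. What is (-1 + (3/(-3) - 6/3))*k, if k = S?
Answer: 4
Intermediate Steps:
k = -1
(-1 + (3/(-3) - 6/3))*k = (-1 + (3/(-3) - 6/3))*(-1) = (-1 + (3*(-1/3) - 6*1/3))*(-1) = (-1 + (-1 - 2))*(-1) = (-1 - 3)*(-1) = -4*(-1) = 4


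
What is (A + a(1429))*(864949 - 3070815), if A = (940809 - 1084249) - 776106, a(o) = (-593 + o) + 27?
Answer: 2026491594478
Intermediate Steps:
a(o) = -566 + o
A = -919546 (A = -143440 - 776106 = -919546)
(A + a(1429))*(864949 - 3070815) = (-919546 + (-566 + 1429))*(864949 - 3070815) = (-919546 + 863)*(-2205866) = -918683*(-2205866) = 2026491594478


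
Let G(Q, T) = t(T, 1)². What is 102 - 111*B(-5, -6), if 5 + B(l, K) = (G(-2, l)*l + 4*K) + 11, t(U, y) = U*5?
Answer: 348975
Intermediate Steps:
t(U, y) = 5*U
G(Q, T) = 25*T² (G(Q, T) = (5*T)² = 25*T²)
B(l, K) = 6 + 4*K + 25*l³ (B(l, K) = -5 + (((25*l²)*l + 4*K) + 11) = -5 + ((25*l³ + 4*K) + 11) = -5 + ((4*K + 25*l³) + 11) = -5 + (11 + 4*K + 25*l³) = 6 + 4*K + 25*l³)
102 - 111*B(-5, -6) = 102 - 111*(6 + 4*(-6) + 25*(-5)³) = 102 - 111*(6 - 24 + 25*(-125)) = 102 - 111*(6 - 24 - 3125) = 102 - 111*(-3143) = 102 + 348873 = 348975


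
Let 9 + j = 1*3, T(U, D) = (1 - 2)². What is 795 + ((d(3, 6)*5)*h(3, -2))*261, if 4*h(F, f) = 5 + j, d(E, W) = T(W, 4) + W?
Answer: -5955/4 ≈ -1488.8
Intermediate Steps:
T(U, D) = 1 (T(U, D) = (-1)² = 1)
d(E, W) = 1 + W
j = -6 (j = -9 + 1*3 = -9 + 3 = -6)
h(F, f) = -¼ (h(F, f) = (5 - 6)/4 = (¼)*(-1) = -¼)
795 + ((d(3, 6)*5)*h(3, -2))*261 = 795 + (((1 + 6)*5)*(-¼))*261 = 795 + ((7*5)*(-¼))*261 = 795 + (35*(-¼))*261 = 795 - 35/4*261 = 795 - 9135/4 = -5955/4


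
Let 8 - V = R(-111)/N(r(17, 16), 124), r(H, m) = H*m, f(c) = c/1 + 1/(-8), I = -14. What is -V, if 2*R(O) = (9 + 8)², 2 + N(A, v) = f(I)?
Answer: -2188/129 ≈ -16.961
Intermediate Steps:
f(c) = -⅛ + c (f(c) = c*1 + 1*(-⅛) = c - ⅛ = -⅛ + c)
N(A, v) = -129/8 (N(A, v) = -2 + (-⅛ - 14) = -2 - 113/8 = -129/8)
R(O) = 289/2 (R(O) = (9 + 8)²/2 = (½)*17² = (½)*289 = 289/2)
V = 2188/129 (V = 8 - 289/(2*(-129/8)) = 8 - 289*(-8)/(2*129) = 8 - 1*(-1156/129) = 8 + 1156/129 = 2188/129 ≈ 16.961)
-V = -1*2188/129 = -2188/129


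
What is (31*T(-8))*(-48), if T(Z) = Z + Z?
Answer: 23808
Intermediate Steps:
T(Z) = 2*Z
(31*T(-8))*(-48) = (31*(2*(-8)))*(-48) = (31*(-16))*(-48) = -496*(-48) = 23808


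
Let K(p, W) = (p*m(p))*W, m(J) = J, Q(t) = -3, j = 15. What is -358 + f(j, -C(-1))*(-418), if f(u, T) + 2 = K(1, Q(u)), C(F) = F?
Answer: 1732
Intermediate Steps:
K(p, W) = W*p**2 (K(p, W) = (p*p)*W = p**2*W = W*p**2)
f(u, T) = -5 (f(u, T) = -2 - 3*1**2 = -2 - 3*1 = -2 - 3 = -5)
-358 + f(j, -C(-1))*(-418) = -358 - 5*(-418) = -358 + 2090 = 1732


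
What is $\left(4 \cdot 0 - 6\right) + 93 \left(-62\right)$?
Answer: $-5772$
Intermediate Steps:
$\left(4 \cdot 0 - 6\right) + 93 \left(-62\right) = \left(0 - 6\right) - 5766 = -6 - 5766 = -5772$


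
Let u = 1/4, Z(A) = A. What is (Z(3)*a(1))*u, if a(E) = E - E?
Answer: 0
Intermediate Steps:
u = 1/4 ≈ 0.25000
a(E) = 0
(Z(3)*a(1))*u = (3*0)*(1/4) = 0*(1/4) = 0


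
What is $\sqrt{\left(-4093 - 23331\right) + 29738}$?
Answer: $\sqrt{2314} \approx 48.104$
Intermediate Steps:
$\sqrt{\left(-4093 - 23331\right) + 29738} = \sqrt{-27424 + 29738} = \sqrt{2314}$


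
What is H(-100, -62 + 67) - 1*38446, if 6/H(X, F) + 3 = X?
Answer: -3959944/103 ≈ -38446.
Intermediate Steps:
H(X, F) = 6/(-3 + X)
H(-100, -62 + 67) - 1*38446 = 6/(-3 - 100) - 1*38446 = 6/(-103) - 38446 = 6*(-1/103) - 38446 = -6/103 - 38446 = -3959944/103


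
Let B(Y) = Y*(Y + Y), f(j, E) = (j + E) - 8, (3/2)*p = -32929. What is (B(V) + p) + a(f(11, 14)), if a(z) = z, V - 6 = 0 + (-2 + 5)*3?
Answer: -64457/3 ≈ -21486.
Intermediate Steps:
p = -65858/3 (p = (⅔)*(-32929) = -65858/3 ≈ -21953.)
f(j, E) = -8 + E + j (f(j, E) = (E + j) - 8 = -8 + E + j)
V = 15 (V = 6 + (0 + (-2 + 5)*3) = 6 + (0 + 3*3) = 6 + (0 + 9) = 6 + 9 = 15)
B(Y) = 2*Y² (B(Y) = Y*(2*Y) = 2*Y²)
(B(V) + p) + a(f(11, 14)) = (2*15² - 65858/3) + (-8 + 14 + 11) = (2*225 - 65858/3) + 17 = (450 - 65858/3) + 17 = -64508/3 + 17 = -64457/3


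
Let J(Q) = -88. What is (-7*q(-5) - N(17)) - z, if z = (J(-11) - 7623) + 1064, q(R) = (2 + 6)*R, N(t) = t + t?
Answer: 6893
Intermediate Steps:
N(t) = 2*t
q(R) = 8*R
z = -6647 (z = (-88 - 7623) + 1064 = -7711 + 1064 = -6647)
(-7*q(-5) - N(17)) - z = (-56*(-5) - 2*17) - 1*(-6647) = (-7*(-40) - 1*34) + 6647 = (280 - 34) + 6647 = 246 + 6647 = 6893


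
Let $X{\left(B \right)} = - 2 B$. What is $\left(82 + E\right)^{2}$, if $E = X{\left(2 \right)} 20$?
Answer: $4$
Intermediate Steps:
$E = -80$ ($E = \left(-2\right) 2 \cdot 20 = \left(-4\right) 20 = -80$)
$\left(82 + E\right)^{2} = \left(82 - 80\right)^{2} = 2^{2} = 4$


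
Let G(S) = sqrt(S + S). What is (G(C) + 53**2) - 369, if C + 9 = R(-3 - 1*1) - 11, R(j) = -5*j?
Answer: 2440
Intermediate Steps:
C = 0 (C = -9 + (-5*(-3 - 1*1) - 11) = -9 + (-5*(-3 - 1) - 11) = -9 + (-5*(-4) - 11) = -9 + (20 - 11) = -9 + 9 = 0)
G(S) = sqrt(2)*sqrt(S) (G(S) = sqrt(2*S) = sqrt(2)*sqrt(S))
(G(C) + 53**2) - 369 = (sqrt(2)*sqrt(0) + 53**2) - 369 = (sqrt(2)*0 + 2809) - 369 = (0 + 2809) - 369 = 2809 - 369 = 2440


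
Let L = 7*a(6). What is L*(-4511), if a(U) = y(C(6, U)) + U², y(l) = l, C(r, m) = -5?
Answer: -978887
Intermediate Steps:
a(U) = -5 + U²
L = 217 (L = 7*(-5 + 6²) = 7*(-5 + 36) = 7*31 = 217)
L*(-4511) = 217*(-4511) = -978887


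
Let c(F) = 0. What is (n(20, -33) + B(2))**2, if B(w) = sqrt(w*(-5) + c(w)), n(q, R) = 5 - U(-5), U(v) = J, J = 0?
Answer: (5 + I*sqrt(10))**2 ≈ 15.0 + 31.623*I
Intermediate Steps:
U(v) = 0
n(q, R) = 5 (n(q, R) = 5 - 1*0 = 5 + 0 = 5)
B(w) = sqrt(5)*sqrt(-w) (B(w) = sqrt(w*(-5) + 0) = sqrt(-5*w + 0) = sqrt(-5*w) = sqrt(5)*sqrt(-w))
(n(20, -33) + B(2))**2 = (5 + sqrt(5)*sqrt(-1*2))**2 = (5 + sqrt(5)*sqrt(-2))**2 = (5 + sqrt(5)*(I*sqrt(2)))**2 = (5 + I*sqrt(10))**2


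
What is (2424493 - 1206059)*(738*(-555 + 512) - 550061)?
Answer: -708878809030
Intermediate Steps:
(2424493 - 1206059)*(738*(-555 + 512) - 550061) = 1218434*(738*(-43) - 550061) = 1218434*(-31734 - 550061) = 1218434*(-581795) = -708878809030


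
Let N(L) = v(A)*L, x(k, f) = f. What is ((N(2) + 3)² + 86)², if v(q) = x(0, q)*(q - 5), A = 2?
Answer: 27889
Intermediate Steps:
v(q) = q*(-5 + q) (v(q) = q*(q - 5) = q*(-5 + q))
N(L) = -6*L (N(L) = (2*(-5 + 2))*L = (2*(-3))*L = -6*L)
((N(2) + 3)² + 86)² = ((-6*2 + 3)² + 86)² = ((-12 + 3)² + 86)² = ((-9)² + 86)² = (81 + 86)² = 167² = 27889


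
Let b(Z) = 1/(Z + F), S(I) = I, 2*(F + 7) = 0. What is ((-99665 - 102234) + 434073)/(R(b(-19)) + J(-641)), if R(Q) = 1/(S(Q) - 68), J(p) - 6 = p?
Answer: -410715806/1123341 ≈ -365.62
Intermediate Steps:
F = -7 (F = -7 + (½)*0 = -7 + 0 = -7)
J(p) = 6 + p
b(Z) = 1/(-7 + Z) (b(Z) = 1/(Z - 7) = 1/(-7 + Z))
R(Q) = 1/(-68 + Q) (R(Q) = 1/(Q - 68) = 1/(-68 + Q))
((-99665 - 102234) + 434073)/(R(b(-19)) + J(-641)) = ((-99665 - 102234) + 434073)/(1/(-68 + 1/(-7 - 19)) + (6 - 641)) = (-201899 + 434073)/(1/(-68 + 1/(-26)) - 635) = 232174/(1/(-68 - 1/26) - 635) = 232174/(1/(-1769/26) - 635) = 232174/(-26/1769 - 635) = 232174/(-1123341/1769) = 232174*(-1769/1123341) = -410715806/1123341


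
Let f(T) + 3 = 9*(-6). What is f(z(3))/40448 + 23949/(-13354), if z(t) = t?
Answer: -484725165/270071296 ≈ -1.7948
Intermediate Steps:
f(T) = -57 (f(T) = -3 + 9*(-6) = -3 - 54 = -57)
f(z(3))/40448 + 23949/(-13354) = -57/40448 + 23949/(-13354) = -57*1/40448 + 23949*(-1/13354) = -57/40448 - 23949/13354 = -484725165/270071296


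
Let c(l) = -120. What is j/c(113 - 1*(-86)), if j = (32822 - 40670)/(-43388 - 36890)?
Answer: -327/401390 ≈ -0.00081467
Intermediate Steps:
j = 3924/40139 (j = -7848/(-80278) = -7848*(-1/80278) = 3924/40139 ≈ 0.097760)
j/c(113 - 1*(-86)) = (3924/40139)/(-120) = (3924/40139)*(-1/120) = -327/401390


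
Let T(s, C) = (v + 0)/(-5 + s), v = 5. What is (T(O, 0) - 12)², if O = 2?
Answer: 1681/9 ≈ 186.78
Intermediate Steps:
T(s, C) = 5/(-5 + s) (T(s, C) = (5 + 0)/(-5 + s) = 5/(-5 + s))
(T(O, 0) - 12)² = (5/(-5 + 2) - 12)² = (5/(-3) - 12)² = (5*(-⅓) - 12)² = (-5/3 - 12)² = (-41/3)² = 1681/9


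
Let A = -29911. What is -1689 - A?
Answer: 28222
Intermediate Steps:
-1689 - A = -1689 - 1*(-29911) = -1689 + 29911 = 28222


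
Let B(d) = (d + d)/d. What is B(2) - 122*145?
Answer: -17688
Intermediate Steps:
B(d) = 2 (B(d) = (2*d)/d = 2)
B(2) - 122*145 = 2 - 122*145 = 2 - 17690 = -17688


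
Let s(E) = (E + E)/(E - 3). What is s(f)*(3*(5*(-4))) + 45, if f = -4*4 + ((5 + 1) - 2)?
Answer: -51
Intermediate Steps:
f = -12 (f = -16 + (6 - 2) = -16 + 4 = -12)
s(E) = 2*E/(-3 + E) (s(E) = (2*E)/(-3 + E) = 2*E/(-3 + E))
s(f)*(3*(5*(-4))) + 45 = (2*(-12)/(-3 - 12))*(3*(5*(-4))) + 45 = (2*(-12)/(-15))*(3*(-20)) + 45 = (2*(-12)*(-1/15))*(-60) + 45 = (8/5)*(-60) + 45 = -96 + 45 = -51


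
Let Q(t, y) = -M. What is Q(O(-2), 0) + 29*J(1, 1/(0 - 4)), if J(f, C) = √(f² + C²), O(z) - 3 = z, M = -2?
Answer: 2 + 29*√17/4 ≈ 31.893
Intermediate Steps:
O(z) = 3 + z
Q(t, y) = 2 (Q(t, y) = -1*(-2) = 2)
J(f, C) = √(C² + f²)
Q(O(-2), 0) + 29*J(1, 1/(0 - 4)) = 2 + 29*√((1/(0 - 4))² + 1²) = 2 + 29*√((1/(-4))² + 1) = 2 + 29*√((-¼)² + 1) = 2 + 29*√(1/16 + 1) = 2 + 29*√(17/16) = 2 + 29*(√17/4) = 2 + 29*√17/4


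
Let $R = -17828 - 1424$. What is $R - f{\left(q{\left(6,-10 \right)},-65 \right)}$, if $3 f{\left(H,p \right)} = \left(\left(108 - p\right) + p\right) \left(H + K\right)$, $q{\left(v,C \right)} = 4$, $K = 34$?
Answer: $-20620$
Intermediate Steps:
$R = -19252$ ($R = -17828 - 1424 = -19252$)
$f{\left(H,p \right)} = 1224 + 36 H$ ($f{\left(H,p \right)} = \frac{\left(\left(108 - p\right) + p\right) \left(H + 34\right)}{3} = \frac{108 \left(34 + H\right)}{3} = \frac{3672 + 108 H}{3} = 1224 + 36 H$)
$R - f{\left(q{\left(6,-10 \right)},-65 \right)} = -19252 - \left(1224 + 36 \cdot 4\right) = -19252 - \left(1224 + 144\right) = -19252 - 1368 = -20620$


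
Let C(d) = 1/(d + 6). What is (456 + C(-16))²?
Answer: 20784481/100 ≈ 2.0784e+5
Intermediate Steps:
C(d) = 1/(6 + d)
(456 + C(-16))² = (456 + 1/(6 - 16))² = (456 + 1/(-10))² = (456 - ⅒)² = (4559/10)² = 20784481/100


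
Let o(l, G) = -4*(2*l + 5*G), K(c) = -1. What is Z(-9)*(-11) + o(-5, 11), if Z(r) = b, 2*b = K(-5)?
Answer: -349/2 ≈ -174.50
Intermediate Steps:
b = -1/2 (b = (1/2)*(-1) = -1/2 ≈ -0.50000)
Z(r) = -1/2
o(l, G) = -20*G - 8*l
Z(-9)*(-11) + o(-5, 11) = -1/2*(-11) + (-20*11 - 8*(-5)) = 11/2 + (-220 + 40) = 11/2 - 180 = -349/2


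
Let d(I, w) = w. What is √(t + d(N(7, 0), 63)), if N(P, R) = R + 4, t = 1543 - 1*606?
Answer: 10*√10 ≈ 31.623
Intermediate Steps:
t = 937 (t = 1543 - 606 = 937)
N(P, R) = 4 + R
√(t + d(N(7, 0), 63)) = √(937 + 63) = √1000 = 10*√10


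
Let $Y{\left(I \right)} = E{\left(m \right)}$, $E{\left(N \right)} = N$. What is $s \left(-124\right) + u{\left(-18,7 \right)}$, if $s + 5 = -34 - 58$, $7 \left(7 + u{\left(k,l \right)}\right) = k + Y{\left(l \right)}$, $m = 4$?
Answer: $12019$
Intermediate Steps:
$Y{\left(I \right)} = 4$
$u{\left(k,l \right)} = - \frac{45}{7} + \frac{k}{7}$ ($u{\left(k,l \right)} = -7 + \frac{k + 4}{7} = -7 + \frac{4 + k}{7} = -7 + \left(\frac{4}{7} + \frac{k}{7}\right) = - \frac{45}{7} + \frac{k}{7}$)
$s = -97$ ($s = -5 - 92 = -97$)
$s \left(-124\right) + u{\left(-18,7 \right)} = \left(-97\right) \left(-124\right) + \left(- \frac{45}{7} + \frac{1}{7} \left(-18\right)\right) = 12028 - 9 = 12019$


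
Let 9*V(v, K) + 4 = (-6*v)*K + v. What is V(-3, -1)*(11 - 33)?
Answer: 550/9 ≈ 61.111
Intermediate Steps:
V(v, K) = -4/9 + v/9 - 2*K*v/3 (V(v, K) = -4/9 + ((-6*v)*K + v)/9 = -4/9 + (-6*K*v + v)/9 = -4/9 + (v - 6*K*v)/9 = -4/9 + (v/9 - 2*K*v/3) = -4/9 + v/9 - 2*K*v/3)
V(-3, -1)*(11 - 33) = (-4/9 + (⅑)*(-3) - ⅔*(-1)*(-3))*(11 - 33) = (-4/9 - ⅓ - 2)*(-22) = -25/9*(-22) = 550/9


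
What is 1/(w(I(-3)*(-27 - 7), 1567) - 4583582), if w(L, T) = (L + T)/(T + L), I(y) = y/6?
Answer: -1/4583581 ≈ -2.1817e-7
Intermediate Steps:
I(y) = y/6 (I(y) = y*(⅙) = y/6)
w(L, T) = 1 (w(L, T) = (L + T)/(L + T) = 1)
1/(w(I(-3)*(-27 - 7), 1567) - 4583582) = 1/(1 - 4583582) = 1/(-4583581) = -1/4583581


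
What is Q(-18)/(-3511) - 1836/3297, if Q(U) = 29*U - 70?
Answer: -1498124/3858589 ≈ -0.38826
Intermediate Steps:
Q(U) = -70 + 29*U
Q(-18)/(-3511) - 1836/3297 = (-70 + 29*(-18))/(-3511) - 1836/3297 = (-70 - 522)*(-1/3511) - 1836*1/3297 = -592*(-1/3511) - 612/1099 = 592/3511 - 612/1099 = -1498124/3858589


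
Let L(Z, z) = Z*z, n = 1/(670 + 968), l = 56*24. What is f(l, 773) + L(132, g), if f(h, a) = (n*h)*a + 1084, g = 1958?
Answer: 10146796/39 ≈ 2.6017e+5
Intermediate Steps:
l = 1344
n = 1/1638 ≈ 0.00061050
f(h, a) = 1084 + a*h/1638 (f(h, a) = (h/1638)*a + 1084 = a*h/1638 + 1084 = 1084 + a*h/1638)
f(l, 773) + L(132, g) = (1084 + (1/1638)*773*1344) + 132*1958 = (1084 + 24736/39) + 258456 = 67012/39 + 258456 = 10146796/39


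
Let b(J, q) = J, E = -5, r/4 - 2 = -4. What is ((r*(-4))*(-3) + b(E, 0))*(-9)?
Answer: 909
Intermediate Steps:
r = -8 (r = 8 + 4*(-4) = 8 - 16 = -8)
((r*(-4))*(-3) + b(E, 0))*(-9) = (-8*(-4)*(-3) - 5)*(-9) = (32*(-3) - 5)*(-9) = (-96 - 5)*(-9) = -101*(-9) = 909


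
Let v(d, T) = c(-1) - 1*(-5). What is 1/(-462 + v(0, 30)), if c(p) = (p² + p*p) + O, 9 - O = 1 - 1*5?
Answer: -1/442 ≈ -0.0022624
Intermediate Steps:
O = 13 (O = 9 - (1 - 1*5) = 9 - (1 - 5) = 9 - 1*(-4) = 9 + 4 = 13)
c(p) = 13 + 2*p² (c(p) = (p² + p*p) + 13 = (p² + p²) + 13 = 2*p² + 13 = 13 + 2*p²)
v(d, T) = 20 (v(d, T) = (13 + 2*(-1)²) - 1*(-5) = (13 + 2*1) + 5 = (13 + 2) + 5 = 15 + 5 = 20)
1/(-462 + v(0, 30)) = 1/(-462 + 20) = 1/(-442) = -1/442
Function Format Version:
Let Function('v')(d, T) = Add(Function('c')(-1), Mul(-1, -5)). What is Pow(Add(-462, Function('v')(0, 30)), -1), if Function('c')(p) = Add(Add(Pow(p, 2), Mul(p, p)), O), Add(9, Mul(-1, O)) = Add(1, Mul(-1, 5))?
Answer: Rational(-1, 442) ≈ -0.0022624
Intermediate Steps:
O = 13 (O = Add(9, Mul(-1, Add(1, Mul(-1, 5)))) = Add(9, Mul(-1, Add(1, -5))) = Add(9, Mul(-1, -4)) = Add(9, 4) = 13)
Function('c')(p) = Add(13, Mul(2, Pow(p, 2))) (Function('c')(p) = Add(Add(Pow(p, 2), Mul(p, p)), 13) = Add(Add(Pow(p, 2), Pow(p, 2)), 13) = Add(Mul(2, Pow(p, 2)), 13) = Add(13, Mul(2, Pow(p, 2))))
Function('v')(d, T) = 20 (Function('v')(d, T) = Add(Add(13, Mul(2, Pow(-1, 2))), Mul(-1, -5)) = Add(Add(13, Mul(2, 1)), 5) = Add(Add(13, 2), 5) = Add(15, 5) = 20)
Pow(Add(-462, Function('v')(0, 30)), -1) = Pow(Add(-462, 20), -1) = Pow(-442, -1) = Rational(-1, 442)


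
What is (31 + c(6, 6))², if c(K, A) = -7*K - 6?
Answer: 289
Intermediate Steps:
c(K, A) = -6 - 7*K
(31 + c(6, 6))² = (31 + (-6 - 7*6))² = (31 + (-6 - 42))² = (31 - 48)² = (-17)² = 289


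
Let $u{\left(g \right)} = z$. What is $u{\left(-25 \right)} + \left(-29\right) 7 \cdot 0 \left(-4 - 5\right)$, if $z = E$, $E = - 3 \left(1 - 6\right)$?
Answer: $15$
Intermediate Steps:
$E = 15$ ($E = \left(-3\right) \left(-5\right) = 15$)
$z = 15$
$u{\left(g \right)} = 15$
$u{\left(-25 \right)} + \left(-29\right) 7 \cdot 0 \left(-4 - 5\right) = 15 + \left(-29\right) 7 \cdot 0 \left(-4 - 5\right) = 15 - 203 \cdot 0 \left(-9\right) = 15 - 0 = 15 + 0 = 15$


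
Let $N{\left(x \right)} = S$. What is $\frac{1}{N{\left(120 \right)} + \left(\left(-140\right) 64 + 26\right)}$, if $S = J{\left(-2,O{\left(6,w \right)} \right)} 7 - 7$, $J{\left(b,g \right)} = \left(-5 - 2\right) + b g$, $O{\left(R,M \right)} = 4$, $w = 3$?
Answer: $- \frac{1}{9046} \approx -0.00011055$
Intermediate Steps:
$J{\left(b,g \right)} = -7 + b g$
$S = -112$ ($S = \left(-7 - 8\right) 7 - 7 = \left(-15\right) 7 - 7 = -105 - 7 = -112$)
$N{\left(x \right)} = -112$
$\frac{1}{N{\left(120 \right)} + \left(\left(-140\right) 64 + 26\right)} = \frac{1}{-112 + \left(\left(-140\right) 64 + 26\right)} = \frac{1}{-112 + \left(-8960 + 26\right)} = \frac{1}{-112 - 8934} = \frac{1}{-9046} = - \frac{1}{9046}$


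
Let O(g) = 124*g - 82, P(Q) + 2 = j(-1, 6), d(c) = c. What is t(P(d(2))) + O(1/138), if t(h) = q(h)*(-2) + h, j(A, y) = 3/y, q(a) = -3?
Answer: -10571/138 ≈ -76.601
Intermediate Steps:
P(Q) = -3/2 (P(Q) = -2 + 3/6 = -2 + 3*(1/6) = -2 + 1/2 = -3/2)
t(h) = 6 + h (t(h) = -3*(-2) + h = 6 + h)
O(g) = -82 + 124*g
t(P(d(2))) + O(1/138) = (6 - 3/2) + (-82 + 124/138) = 9/2 + (-82 + 124*(1/138)) = 9/2 + (-82 + 62/69) = 9/2 - 5596/69 = -10571/138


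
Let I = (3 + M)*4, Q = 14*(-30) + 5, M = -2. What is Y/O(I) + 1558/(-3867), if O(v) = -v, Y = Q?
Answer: 1598573/15468 ≈ 103.35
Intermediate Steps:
Q = -415 (Q = -420 + 5 = -415)
I = 4 (I = (3 - 2)*4 = 1*4 = 4)
Y = -415
Y/O(I) + 1558/(-3867) = -415/((-1*4)) + 1558/(-3867) = -415/(-4) + 1558*(-1/3867) = -415*(-¼) - 1558/3867 = 415/4 - 1558/3867 = 1598573/15468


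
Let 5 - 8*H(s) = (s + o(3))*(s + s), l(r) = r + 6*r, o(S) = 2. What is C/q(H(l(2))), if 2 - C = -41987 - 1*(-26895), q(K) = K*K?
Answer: 966016/196249 ≈ 4.9224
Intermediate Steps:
l(r) = 7*r
H(s) = 5/8 - s*(2 + s)/4 (H(s) = 5/8 - (s + 2)*(s + s)/8 = 5/8 - (2 + s)*2*s/8 = 5/8 - s*(2 + s)/4)
q(K) = K²
C = 15094 (C = 2 - (-41987 - 1*(-26895)) = 2 - (-41987 + 26895) = 2 - 1*(-15092) = 2 + 15092 = 15094)
C/q(H(l(2))) = 15094/((5/8 - 7*2/2 - (7*2)²/4)²) = 15094/((5/8 - ½*14 - ¼*14²)²) = 15094/((5/8 - 7 - ¼*196)²) = 15094/((5/8 - 7 - 49)²) = 15094/((-443/8)²) = 15094/(196249/64) = 15094*(64/196249) = 966016/196249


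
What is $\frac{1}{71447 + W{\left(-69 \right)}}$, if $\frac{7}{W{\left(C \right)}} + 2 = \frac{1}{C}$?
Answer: $\frac{139}{9930650} \approx 1.3997 \cdot 10^{-5}$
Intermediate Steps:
$W{\left(C \right)} = \frac{7}{-2 + \frac{1}{C}}$
$\frac{1}{71447 + W{\left(-69 \right)}} = \frac{1}{71447 - - \frac{483}{-1 + 2 \left(-69\right)}} = \frac{1}{71447 - - \frac{483}{-1 - 138}} = \frac{1}{71447 - - \frac{483}{-139}} = \frac{1}{71447 - \left(-483\right) \left(- \frac{1}{139}\right)} = \frac{1}{71447 - \frac{483}{139}} = \frac{1}{\frac{9930650}{139}} = \frac{139}{9930650}$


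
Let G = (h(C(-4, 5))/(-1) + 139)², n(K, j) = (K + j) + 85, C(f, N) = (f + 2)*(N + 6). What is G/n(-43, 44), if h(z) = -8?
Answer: 21609/86 ≈ 251.27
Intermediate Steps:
C(f, N) = (2 + f)*(6 + N)
n(K, j) = 85 + K + j
G = 21609 (G = (-8/(-1) + 139)² = (-8*(-1) + 139)² = (8 + 139)² = 147² = 21609)
G/n(-43, 44) = 21609/(85 - 43 + 44) = 21609/86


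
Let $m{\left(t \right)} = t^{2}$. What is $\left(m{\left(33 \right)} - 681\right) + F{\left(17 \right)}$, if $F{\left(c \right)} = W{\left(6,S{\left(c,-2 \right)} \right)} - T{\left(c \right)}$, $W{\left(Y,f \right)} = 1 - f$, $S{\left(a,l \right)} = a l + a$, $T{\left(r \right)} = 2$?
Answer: $424$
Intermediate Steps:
$S{\left(a,l \right)} = a + a l$
$F{\left(c \right)} = -1 + c$ ($F{\left(c \right)} = \left(1 - c \left(1 - 2\right)\right) - 2 = \left(1 - c \left(-1\right)\right) - 2 = \left(1 - - c\right) - 2 = \left(1 + c\right) - 2 = -1 + c$)
$\left(m{\left(33 \right)} - 681\right) + F{\left(17 \right)} = \left(33^{2} - 681\right) + \left(-1 + 17\right) = \left(1089 - 681\right) + 16 = 408 + 16 = 424$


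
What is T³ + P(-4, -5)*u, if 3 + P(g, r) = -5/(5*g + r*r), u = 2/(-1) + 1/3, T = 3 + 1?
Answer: 212/3 ≈ 70.667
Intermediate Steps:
T = 4
u = -5/3 (u = 2*(-1) + 1*(⅓) = -2 + ⅓ = -5/3 ≈ -1.6667)
P(g, r) = -3 - 5/(r² + 5*g) (P(g, r) = -3 - 5/(5*g + r*r) = -3 - 5/(5*g + r²) = -3 - 5/(r² + 5*g))
T³ + P(-4, -5)*u = 4³ + ((-5 - 15*(-4) - 3*(-5)²)/((-5)² + 5*(-4)))*(-5/3) = 64 + ((-5 + 60 - 3*25)/(25 - 20))*(-5/3) = 64 + ((-5 + 60 - 75)/5)*(-5/3) = 64 + ((⅕)*(-20))*(-5/3) = 64 - 4*(-5/3) = 64 + 20/3 = 212/3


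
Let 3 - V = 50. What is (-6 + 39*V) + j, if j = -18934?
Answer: -20773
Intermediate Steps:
V = -47 (V = 3 - 1*50 = 3 - 50 = -47)
(-6 + 39*V) + j = (-6 + 39*(-47)) - 18934 = (-6 - 1833) - 18934 = -1839 - 18934 = -20773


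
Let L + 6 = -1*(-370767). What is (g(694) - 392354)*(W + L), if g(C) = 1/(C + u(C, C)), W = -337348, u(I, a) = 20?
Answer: -9360343046815/714 ≈ -1.3110e+10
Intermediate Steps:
L = 370761 (L = -6 - 1*(-370767) = -6 + 370767 = 370761)
g(C) = 1/(20 + C) (g(C) = 1/(C + 20) = 1/(20 + C))
(g(694) - 392354)*(W + L) = (1/(20 + 694) - 392354)*(-337348 + 370761) = (1/714 - 392354)*33413 = -280140755/714*33413 = -9360343046815/714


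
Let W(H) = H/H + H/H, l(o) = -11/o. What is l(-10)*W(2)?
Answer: 11/5 ≈ 2.2000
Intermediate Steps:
W(H) = 2 (W(H) = 1 + 1 = 2)
l(-10)*W(2) = -11/(-10)*2 = -11*(-⅒)*2 = (11/10)*2 = 11/5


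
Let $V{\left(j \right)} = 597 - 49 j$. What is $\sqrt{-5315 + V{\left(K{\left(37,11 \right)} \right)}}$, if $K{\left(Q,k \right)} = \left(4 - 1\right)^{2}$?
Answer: $i \sqrt{5159} \approx 71.826 i$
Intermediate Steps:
$K{\left(Q,k \right)} = 9$ ($K{\left(Q,k \right)} = 3^{2} = 9$)
$\sqrt{-5315 + V{\left(K{\left(37,11 \right)} \right)}} = \sqrt{-5315 + \left(597 - 441\right)} = \sqrt{-5315 + 156} = \sqrt{-5159} = i \sqrt{5159}$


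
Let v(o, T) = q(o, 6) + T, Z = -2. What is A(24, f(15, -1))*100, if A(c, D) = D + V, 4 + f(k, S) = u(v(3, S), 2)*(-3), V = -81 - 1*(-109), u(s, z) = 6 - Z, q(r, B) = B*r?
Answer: 0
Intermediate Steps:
v(o, T) = T + 6*o (v(o, T) = 6*o + T = T + 6*o)
u(s, z) = 8 (u(s, z) = 6 - 1*(-2) = 6 + 2 = 8)
V = 28 (V = -81 + 109 = 28)
f(k, S) = -28 (f(k, S) = -4 + 8*(-3) = -4 - 24 = -28)
A(c, D) = 28 + D (A(c, D) = D + 28 = 28 + D)
A(24, f(15, -1))*100 = (28 - 28)*100 = 0*100 = 0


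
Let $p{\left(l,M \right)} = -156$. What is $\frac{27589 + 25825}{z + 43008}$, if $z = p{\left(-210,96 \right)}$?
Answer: $\frac{26707}{21426} \approx 1.2465$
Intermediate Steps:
$z = -156$
$\frac{27589 + 25825}{z + 43008} = \frac{27589 + 25825}{-156 + 43008} = \frac{53414}{42852} = 53414 \cdot \frac{1}{42852} = \frac{26707}{21426}$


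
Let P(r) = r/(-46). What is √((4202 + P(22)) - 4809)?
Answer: 2*I*√80339/23 ≈ 24.647*I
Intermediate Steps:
P(r) = -r/46 (P(r) = r*(-1/46) = -r/46)
√((4202 + P(22)) - 4809) = √((4202 - 1/46*22) - 4809) = √((4202 - 11/23) - 4809) = √(96635/23 - 4809) = √(-13972/23) = 2*I*√80339/23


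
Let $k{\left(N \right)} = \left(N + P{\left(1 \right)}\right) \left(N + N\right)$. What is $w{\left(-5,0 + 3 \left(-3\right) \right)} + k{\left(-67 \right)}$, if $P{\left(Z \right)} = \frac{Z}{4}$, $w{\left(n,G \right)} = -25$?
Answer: $\frac{17839}{2} \approx 8919.5$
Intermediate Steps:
$P{\left(Z \right)} = \frac{Z}{4}$ ($P{\left(Z \right)} = Z \frac{1}{4} = \frac{Z}{4}$)
$k{\left(N \right)} = 2 N \left(\frac{1}{4} + N\right)$ ($k{\left(N \right)} = \left(N + \frac{1}{4} \cdot 1\right) \left(N + N\right) = \left(N + \frac{1}{4}\right) 2 N = \left(\frac{1}{4} + N\right) 2 N = 2 N \left(\frac{1}{4} + N\right)$)
$w{\left(-5,0 + 3 \left(-3\right) \right)} + k{\left(-67 \right)} = -25 + \frac{1}{2} \left(-67\right) \left(1 + 4 \left(-67\right)\right) = -25 + \frac{1}{2} \left(-67\right) \left(1 - 268\right) = -25 + \frac{1}{2} \left(-67\right) \left(-267\right) = -25 + \frac{17889}{2} = \frac{17839}{2}$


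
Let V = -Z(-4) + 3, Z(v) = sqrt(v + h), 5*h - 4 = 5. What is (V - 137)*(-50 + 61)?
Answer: -1474 - 11*I*sqrt(55)/5 ≈ -1474.0 - 16.316*I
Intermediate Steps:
h = 9/5 (h = 4/5 + (1/5)*5 = 4/5 + 1 = 9/5 ≈ 1.8000)
Z(v) = sqrt(9/5 + v) (Z(v) = sqrt(v + 9/5) = sqrt(9/5 + v))
V = 3 - I*sqrt(55)/5 (V = -sqrt(45 + 25*(-4))/5 + 3 = -sqrt(45 - 100)/5 + 3 = -sqrt(-55)/5 + 3 = -I*sqrt(55)/5 + 3 = 3 - I*sqrt(55)/5 ≈ 3.0 - 1.4832*I)
(V - 137)*(-50 + 61) = ((3 - I*sqrt(55)/5) - 137)*(-50 + 61) = (-134 - I*sqrt(55)/5)*11 = -1474 - 11*I*sqrt(55)/5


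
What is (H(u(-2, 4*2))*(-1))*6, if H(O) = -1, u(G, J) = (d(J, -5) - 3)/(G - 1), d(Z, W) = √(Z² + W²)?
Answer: 6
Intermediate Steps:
d(Z, W) = √(W² + Z²)
u(G, J) = (-3 + √(25 + J²))/(-1 + G) (u(G, J) = (√((-5)² + J²) - 3)/(G - 1) = (√(25 + J²) - 3)/(-1 + G) = (-3 + √(25 + J²))/(-1 + G))
(H(u(-2, 4*2))*(-1))*6 = -1*(-1)*6 = 1*6 = 6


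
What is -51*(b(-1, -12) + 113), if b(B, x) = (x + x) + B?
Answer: -4488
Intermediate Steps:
b(B, x) = B + 2*x (b(B, x) = 2*x + B = B + 2*x)
-51*(b(-1, -12) + 113) = -51*((-1 + 2*(-12)) + 113) = -51*((-1 - 24) + 113) = -51*(-25 + 113) = -51*88 = -4488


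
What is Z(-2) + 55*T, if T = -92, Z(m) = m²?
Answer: -5056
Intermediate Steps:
Z(-2) + 55*T = (-2)² + 55*(-92) = 4 - 5060 = -5056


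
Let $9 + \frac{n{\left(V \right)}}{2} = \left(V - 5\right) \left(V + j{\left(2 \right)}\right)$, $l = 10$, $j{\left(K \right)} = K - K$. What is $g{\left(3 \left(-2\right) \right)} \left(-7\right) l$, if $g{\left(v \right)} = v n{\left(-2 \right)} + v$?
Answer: $4620$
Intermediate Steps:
$j{\left(K \right)} = 0$
$n{\left(V \right)} = -18 + 2 V \left(-5 + V\right)$ ($n{\left(V \right)} = -18 + 2 \left(V - 5\right) \left(V + 0\right) = -18 + 2 \left(-5 + V\right) V = -18 + 2 V \left(-5 + V\right)$)
$g{\left(v \right)} = 11 v$ ($g{\left(v \right)} = v \left(-18 - -20 + 2 \left(-2\right)^{2}\right) + v = v \left(-18 + 20 + 2 \cdot 4\right) + v = v \left(-18 + 20 + 8\right) + v = v 10 + v = 10 v + v = 11 v$)
$g{\left(3 \left(-2\right) \right)} \left(-7\right) l = 11 \cdot 3 \left(-2\right) \left(-7\right) 10 = 11 \left(-6\right) \left(-7\right) 10 = \left(-66\right) \left(-7\right) 10 = 462 \cdot 10 = 4620$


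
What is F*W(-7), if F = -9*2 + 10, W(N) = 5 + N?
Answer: 16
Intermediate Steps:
F = -8 (F = -18 + 10 = -8)
F*W(-7) = -8*(5 - 7) = -8*(-2) = 16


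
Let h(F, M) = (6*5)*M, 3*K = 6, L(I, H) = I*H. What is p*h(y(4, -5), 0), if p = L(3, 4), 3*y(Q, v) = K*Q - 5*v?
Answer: 0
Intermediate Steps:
L(I, H) = H*I
K = 2 (K = (⅓)*6 = 2)
y(Q, v) = -5*v/3 + 2*Q/3 (y(Q, v) = (2*Q - 5*v)/3 = (-5*v + 2*Q)/3 = -5*v/3 + 2*Q/3)
p = 12 (p = 4*3 = 12)
h(F, M) = 30*M
p*h(y(4, -5), 0) = 12*(30*0) = 12*0 = 0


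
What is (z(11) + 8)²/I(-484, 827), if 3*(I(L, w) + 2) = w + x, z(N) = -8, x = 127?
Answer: 0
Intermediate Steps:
I(L, w) = 121/3 + w/3 (I(L, w) = -2 + (w + 127)/3 = -2 + (127 + w)/3 = -2 + (127/3 + w/3) = 121/3 + w/3)
(z(11) + 8)²/I(-484, 827) = (-8 + 8)²/(121/3 + (⅓)*827) = 0²/(121/3 + 827/3) = 0/316 = 0*(1/316) = 0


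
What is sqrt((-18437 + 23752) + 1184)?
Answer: sqrt(6499) ≈ 80.616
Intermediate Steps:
sqrt((-18437 + 23752) + 1184) = sqrt(5315 + 1184) = sqrt(6499)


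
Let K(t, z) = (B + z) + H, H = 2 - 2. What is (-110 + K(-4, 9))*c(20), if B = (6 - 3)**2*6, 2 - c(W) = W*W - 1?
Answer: 18659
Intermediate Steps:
H = 0
c(W) = 3 - W**2 (c(W) = 2 - (W*W - 1) = 2 - (W**2 - 1) = 2 - (-1 + W**2) = 2 + (1 - W**2) = 3 - W**2)
B = 54 (B = 3**2*6 = 9*6 = 54)
K(t, z) = 54 + z (K(t, z) = (54 + z) + 0 = 54 + z)
(-110 + K(-4, 9))*c(20) = (-110 + (54 + 9))*(3 - 1*20**2) = (-110 + 63)*(3 - 1*400) = -47*(3 - 400) = -47*(-397) = 18659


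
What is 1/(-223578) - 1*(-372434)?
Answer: 83268048851/223578 ≈ 3.7243e+5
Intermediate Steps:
1/(-223578) - 1*(-372434) = -1/223578 + 372434 = 83268048851/223578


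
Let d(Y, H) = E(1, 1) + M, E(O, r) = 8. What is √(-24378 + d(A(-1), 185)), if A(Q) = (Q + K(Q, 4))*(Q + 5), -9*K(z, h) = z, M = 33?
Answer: I*√24337 ≈ 156.0*I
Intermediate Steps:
K(z, h) = -z/9
A(Q) = 8*Q*(5 + Q)/9 (A(Q) = (Q - Q/9)*(Q + 5) = (8*Q/9)*(5 + Q) = 8*Q*(5 + Q)/9)
d(Y, H) = 41 (d(Y, H) = 8 + 33 = 41)
√(-24378 + d(A(-1), 185)) = √(-24378 + 41) = √(-24337) = I*√24337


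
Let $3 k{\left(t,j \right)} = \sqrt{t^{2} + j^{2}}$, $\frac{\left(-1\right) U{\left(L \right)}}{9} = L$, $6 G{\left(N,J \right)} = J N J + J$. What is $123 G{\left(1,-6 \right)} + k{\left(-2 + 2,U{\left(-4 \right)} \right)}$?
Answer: $627$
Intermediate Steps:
$G{\left(N,J \right)} = \frac{J}{6} + \frac{N J^{2}}{6}$ ($G{\left(N,J \right)} = \frac{J N J + J}{6} = \frac{N J^{2} + J}{6} = \frac{J + N J^{2}}{6} = \frac{J}{6} + \frac{N J^{2}}{6}$)
$U{\left(L \right)} = - 9 L$
$k{\left(t,j \right)} = \frac{\sqrt{j^{2} + t^{2}}}{3}$ ($k{\left(t,j \right)} = \frac{\sqrt{t^{2} + j^{2}}}{3} = \frac{\sqrt{j^{2} + t^{2}}}{3}$)
$123 G{\left(1,-6 \right)} + k{\left(-2 + 2,U{\left(-4 \right)} \right)} = 123 \cdot \frac{1}{6} \left(-6\right) \left(1 - 6\right) + \frac{\sqrt{\left(\left(-9\right) \left(-4\right)\right)^{2} + \left(-2 + 2\right)^{2}}}{3} = 123 \cdot \frac{1}{6} \left(-6\right) \left(1 - 6\right) + \frac{\sqrt{36^{2} + 0^{2}}}{3} = 123 \cdot \frac{1}{6} \left(-6\right) \left(-5\right) + \frac{\sqrt{1296 + 0}}{3} = 123 \cdot 5 + \frac{\sqrt{1296}}{3} = 615 + \frac{1}{3} \cdot 36 = 615 + 12 = 627$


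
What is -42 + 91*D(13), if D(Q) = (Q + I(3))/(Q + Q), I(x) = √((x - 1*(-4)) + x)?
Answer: 7/2 + 7*√10/2 ≈ 14.568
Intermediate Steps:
I(x) = √(4 + 2*x) (I(x) = √((x + 4) + x) = √((4 + x) + x) = √(4 + 2*x))
D(Q) = (Q + √10)/(2*Q) (D(Q) = (Q + √(4 + 2*3))/(Q + Q) = (Q + √(4 + 6))/((2*Q)) = (Q + √10)*(1/(2*Q)) = (Q + √10)/(2*Q))
-42 + 91*D(13) = -42 + 91*((½)*(13 + √10)/13) = -42 + 91*((½)*(1/13)*(13 + √10)) = -42 + 91*(½ + √10/26) = -42 + (91/2 + 7*√10/2) = 7/2 + 7*√10/2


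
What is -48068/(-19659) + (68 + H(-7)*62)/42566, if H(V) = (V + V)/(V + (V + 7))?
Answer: 1024918508/418402497 ≈ 2.4496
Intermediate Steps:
H(V) = 2*V/(7 + 2*V) (H(V) = (2*V)/(V + (7 + V)) = (2*V)/(7 + 2*V) = 2*V/(7 + 2*V))
-48068/(-19659) + (68 + H(-7)*62)/42566 = -48068/(-19659) + (68 + (2*(-7)/(7 + 2*(-7)))*62)/42566 = -48068*(-1/19659) + (68 + (2*(-7)/(7 - 14))*62)*(1/42566) = 48068/19659 + (68 + (2*(-7)/(-7))*62)*(1/42566) = 48068/19659 + (68 + (2*(-7)*(-⅐))*62)*(1/42566) = 48068/19659 + (68 + 2*62)*(1/42566) = 48068/19659 + (68 + 124)*(1/42566) = 48068/19659 + 192*(1/42566) = 48068/19659 + 96/21283 = 1024918508/418402497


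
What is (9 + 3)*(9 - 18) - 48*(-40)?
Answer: 1812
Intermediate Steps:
(9 + 3)*(9 - 18) - 48*(-40) = 12*(-9) + 1920 = -108 + 1920 = 1812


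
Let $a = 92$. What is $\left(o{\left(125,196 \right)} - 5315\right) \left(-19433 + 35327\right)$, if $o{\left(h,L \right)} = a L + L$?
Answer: $205239222$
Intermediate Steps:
$o{\left(h,L \right)} = 93 L$ ($o{\left(h,L \right)} = 92 L + L = 93 L$)
$\left(o{\left(125,196 \right)} - 5315\right) \left(-19433 + 35327\right) = \left(93 \cdot 196 - 5315\right) \left(-19433 + 35327\right) = \left(18228 - 5315\right) 15894 = 12913 \cdot 15894 = 205239222$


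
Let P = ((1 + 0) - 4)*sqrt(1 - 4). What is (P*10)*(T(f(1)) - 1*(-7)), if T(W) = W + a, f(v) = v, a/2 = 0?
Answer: -240*I*sqrt(3) ≈ -415.69*I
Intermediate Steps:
a = 0 (a = 2*0 = 0)
T(W) = W (T(W) = W + 0 = W)
P = -3*I*sqrt(3) (P = (1 - 4)*sqrt(-3) = -3*I*sqrt(3) ≈ -5.1962*I)
(P*10)*(T(f(1)) - 1*(-7)) = (-3*I*sqrt(3)*10)*(1 - 1*(-7)) = (-30*I*sqrt(3))*(1 + 7) = -30*I*sqrt(3)*8 = -240*I*sqrt(3)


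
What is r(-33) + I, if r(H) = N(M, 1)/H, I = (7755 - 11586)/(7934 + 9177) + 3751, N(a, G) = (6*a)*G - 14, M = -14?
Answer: 2119601368/564663 ≈ 3753.7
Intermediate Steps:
N(a, G) = -14 + 6*G*a (N(a, G) = 6*G*a - 14 = -14 + 6*G*a)
I = 64179530/17111 (I = -3831/17111 + 3751 = 64179530/17111 ≈ 3750.8)
r(H) = -98/H (r(H) = (-14 + 6*1*(-14))/H = (-14 - 84)/H = -98/H)
r(-33) + I = -98/(-33) + 64179530/17111 = -98*(-1/33) + 64179530/17111 = 98/33 + 64179530/17111 = 2119601368/564663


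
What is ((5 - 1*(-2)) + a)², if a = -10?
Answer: 9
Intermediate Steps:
((5 - 1*(-2)) + a)² = ((5 - 1*(-2)) - 10)² = ((5 + 2) - 10)² = (7 - 10)² = (-3)² = 9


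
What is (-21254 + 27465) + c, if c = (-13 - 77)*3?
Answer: 5941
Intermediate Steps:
c = -270 (c = -90*3 = -270)
(-21254 + 27465) + c = (-21254 + 27465) - 270 = 6211 - 270 = 5941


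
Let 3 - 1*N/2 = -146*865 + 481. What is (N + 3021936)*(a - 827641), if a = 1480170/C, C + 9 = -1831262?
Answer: -4961526830683966360/1831271 ≈ -2.7093e+12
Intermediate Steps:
C = -1831271 (C = -9 - 1831262 = -1831271)
N = 251624 (N = 6 - 2*(-146*865 + 481) = 6 - 2*(-126290 + 481) = 6 - 2*(-125809) = 6 + 251618 = 251624)
a = -1480170/1831271 (a = 1480170/(-1831271) = 1480170*(-1/1831271) = -1480170/1831271 ≈ -0.80827)
(N + 3021936)*(a - 827641) = (251624 + 3021936)*(-1480170/1831271 - 827641) = 3273560*(-1515636441881/1831271) = -4961526830683966360/1831271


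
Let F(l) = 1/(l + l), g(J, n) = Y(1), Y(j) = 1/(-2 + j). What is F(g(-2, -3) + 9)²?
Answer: 1/256 ≈ 0.0039063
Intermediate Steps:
g(J, n) = -1 (g(J, n) = 1/(-2 + 1) = 1/(-1) = -1)
F(l) = 1/(2*l)
F(g(-2, -3) + 9)² = (1/(2*(-1 + 9)))² = ((½)/8)² = ((½)*(⅛))² = (1/16)² = 1/256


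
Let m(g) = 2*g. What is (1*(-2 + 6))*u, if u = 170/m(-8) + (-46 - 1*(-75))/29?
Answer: -77/2 ≈ -38.500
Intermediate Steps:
u = -77/8 (u = 170/((2*(-8))) + (-46 - 1*(-75))/29 = 170/(-16) + (-46 + 75)*(1/29) = 170*(-1/16) + 29*(1/29) = -85/8 + 1 = -77/8 ≈ -9.6250)
(1*(-2 + 6))*u = (1*(-2 + 6))*(-77/8) = (1*4)*(-77/8) = 4*(-77/8) = -77/2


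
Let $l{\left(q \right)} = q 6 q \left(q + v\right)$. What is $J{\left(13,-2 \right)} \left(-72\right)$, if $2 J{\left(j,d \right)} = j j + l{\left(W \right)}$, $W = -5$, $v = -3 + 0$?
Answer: $37116$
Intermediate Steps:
$v = -3$
$l{\left(q \right)} = 6 q^{2} \left(-3 + q\right)$ ($l{\left(q \right)} = q 6 q \left(q - 3\right) = 6 q q \left(-3 + q\right) = 6 q^{2} \left(-3 + q\right)$)
$J{\left(j,d \right)} = -600 + \frac{j^{2}}{2}$ ($J{\left(j,d \right)} = \frac{j j + 6 \left(-5\right)^{2} \left(-3 - 5\right)}{2} = \frac{j^{2} + 6 \cdot 25 \left(-8\right)}{2} = \frac{j^{2} - 1200}{2} = \frac{-1200 + j^{2}}{2} = -600 + \frac{j^{2}}{2}$)
$J{\left(13,-2 \right)} \left(-72\right) = \left(-600 + \frac{13^{2}}{2}\right) \left(-72\right) = \left(-600 + \frac{1}{2} \cdot 169\right) \left(-72\right) = \left(-600 + \frac{169}{2}\right) \left(-72\right) = \left(- \frac{1031}{2}\right) \left(-72\right) = 37116$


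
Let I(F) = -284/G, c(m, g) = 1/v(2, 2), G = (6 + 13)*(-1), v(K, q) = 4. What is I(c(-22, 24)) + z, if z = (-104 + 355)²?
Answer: 1197303/19 ≈ 63016.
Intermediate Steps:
G = -19 (G = 19*(-1) = -19)
z = 63001 (z = 251² = 63001)
c(m, g) = ¼ (c(m, g) = 1/4 = ¼)
I(F) = 284/19 (I(F) = -284/(-19) = -284*(-1/19) = 284/19)
I(c(-22, 24)) + z = 284/19 + 63001 = 1197303/19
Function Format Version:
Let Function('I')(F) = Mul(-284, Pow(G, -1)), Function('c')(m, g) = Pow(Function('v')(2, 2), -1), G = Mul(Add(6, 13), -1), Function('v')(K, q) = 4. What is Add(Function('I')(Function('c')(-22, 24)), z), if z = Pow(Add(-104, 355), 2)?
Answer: Rational(1197303, 19) ≈ 63016.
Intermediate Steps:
G = -19 (G = Mul(19, -1) = -19)
z = 63001 (z = Pow(251, 2) = 63001)
Function('c')(m, g) = Rational(1, 4) (Function('c')(m, g) = Pow(4, -1) = Rational(1, 4))
Function('I')(F) = Rational(284, 19) (Function('I')(F) = Mul(-284, Pow(-19, -1)) = Mul(-284, Rational(-1, 19)) = Rational(284, 19))
Add(Function('I')(Function('c')(-22, 24)), z) = Add(Rational(284, 19), 63001) = Rational(1197303, 19)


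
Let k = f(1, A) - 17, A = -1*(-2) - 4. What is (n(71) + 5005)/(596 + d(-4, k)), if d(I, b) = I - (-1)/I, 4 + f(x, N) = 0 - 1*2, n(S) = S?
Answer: 2256/263 ≈ 8.5779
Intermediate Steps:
A = -2 (A = 2 - 4 = -2)
f(x, N) = -6 (f(x, N) = -4 + (0 - 1*2) = -4 + (0 - 2) = -4 - 2 = -6)
k = -23 (k = -6 - 17 = -23)
d(I, b) = I + 1/I
(n(71) + 5005)/(596 + d(-4, k)) = (71 + 5005)/(596 + (-4 + 1/(-4))) = 5076/(596 + (-4 - ¼)) = 5076/(596 - 17/4) = 5076/(2367/4) = 5076*(4/2367) = 2256/263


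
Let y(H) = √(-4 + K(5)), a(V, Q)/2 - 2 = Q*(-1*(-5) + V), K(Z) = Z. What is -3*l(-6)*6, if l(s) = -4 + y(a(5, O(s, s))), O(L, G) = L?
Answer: 54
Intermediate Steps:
a(V, Q) = 4 + 2*Q*(5 + V) (a(V, Q) = 4 + 2*(Q*(-1*(-5) + V)) = 4 + 2*(Q*(5 + V)) = 4 + 2*Q*(5 + V))
y(H) = 1 (y(H) = √(-4 + 5) = √1 = 1)
l(s) = -3 (l(s) = -4 + 1 = -3)
-3*l(-6)*6 = -3*(-3)*6 = 9*6 = 54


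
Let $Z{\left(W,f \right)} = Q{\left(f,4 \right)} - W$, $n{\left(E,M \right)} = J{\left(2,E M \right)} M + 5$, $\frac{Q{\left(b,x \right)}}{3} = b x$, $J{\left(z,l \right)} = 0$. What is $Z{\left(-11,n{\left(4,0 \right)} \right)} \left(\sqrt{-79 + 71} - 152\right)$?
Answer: $-10792 + 142 i \sqrt{2} \approx -10792.0 + 200.82 i$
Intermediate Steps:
$Q{\left(b,x \right)} = 3 b x$
$n{\left(E,M \right)} = 5$ ($n{\left(E,M \right)} = 0 M + 5 = 0 + 5 = 5$)
$Z{\left(W,f \right)} = - W + 12 f$ ($Z{\left(W,f \right)} = 3 f 4 - W = 12 f - W = - W + 12 f$)
$Z{\left(-11,n{\left(4,0 \right)} \right)} \left(\sqrt{-79 + 71} - 152\right) = \left(\left(-1\right) \left(-11\right) + 12 \cdot 5\right) \left(\sqrt{-79 + 71} - 152\right) = \left(11 + 60\right) \left(\sqrt{-8} - 152\right) = 71 \left(2 i \sqrt{2} - 152\right) = 71 \left(-152 + 2 i \sqrt{2}\right) = -10792 + 142 i \sqrt{2}$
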